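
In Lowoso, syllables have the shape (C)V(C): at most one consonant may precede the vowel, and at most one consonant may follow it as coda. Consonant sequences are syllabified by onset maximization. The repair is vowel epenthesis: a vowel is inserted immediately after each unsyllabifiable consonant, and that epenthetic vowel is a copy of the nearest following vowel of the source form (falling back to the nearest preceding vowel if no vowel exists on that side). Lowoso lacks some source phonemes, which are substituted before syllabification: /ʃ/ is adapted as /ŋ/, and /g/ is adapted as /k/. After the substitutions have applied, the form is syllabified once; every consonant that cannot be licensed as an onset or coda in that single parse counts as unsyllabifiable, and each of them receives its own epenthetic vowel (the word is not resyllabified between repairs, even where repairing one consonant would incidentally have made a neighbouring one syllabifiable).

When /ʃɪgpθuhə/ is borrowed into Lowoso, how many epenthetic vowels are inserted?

1

After substitution the input is /ŋɪkpθuhə/.
The unsyllabifiable consonants are /p/; each receives one epenthetic vowel.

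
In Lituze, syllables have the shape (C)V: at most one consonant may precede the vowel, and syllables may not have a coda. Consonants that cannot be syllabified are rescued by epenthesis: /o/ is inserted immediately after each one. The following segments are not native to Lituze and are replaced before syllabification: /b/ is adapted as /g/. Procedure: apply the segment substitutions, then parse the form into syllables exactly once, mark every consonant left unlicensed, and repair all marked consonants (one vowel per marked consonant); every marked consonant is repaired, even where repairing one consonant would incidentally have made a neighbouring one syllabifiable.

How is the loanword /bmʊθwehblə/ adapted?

gomʊθowehogolə

Substitution: /b/ → /g/, giving /gmʊθwehglə/.
Syllabifying with onset maximization leaves /g/, /θ/, /h/, /g/ stranded (no codas are permitted; onsets are limited to one consonant).
Each unlicensed consonant becomes the onset of a new syllable: /g/ → /go/, /θ/ → /θo/, /h/ → /ho/, /g/ → /go/.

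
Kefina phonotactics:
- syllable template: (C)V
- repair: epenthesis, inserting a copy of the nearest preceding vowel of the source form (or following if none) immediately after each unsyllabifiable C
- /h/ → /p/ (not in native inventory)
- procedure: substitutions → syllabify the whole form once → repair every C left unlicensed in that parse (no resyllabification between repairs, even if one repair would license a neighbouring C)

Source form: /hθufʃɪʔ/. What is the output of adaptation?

Substitution: /h/ → /p/, giving /pθufʃɪʔ/.
Syllabifying with onset maximization leaves /p/, /f/, /ʔ/ stranded (no codas are permitted; onsets are limited to one consonant).
Inserting the epenthetic vowel yields /p/ → /pu/, /f/ → /fu/, /ʔ/ → /ʔɪ/.

puθufuʃɪʔɪ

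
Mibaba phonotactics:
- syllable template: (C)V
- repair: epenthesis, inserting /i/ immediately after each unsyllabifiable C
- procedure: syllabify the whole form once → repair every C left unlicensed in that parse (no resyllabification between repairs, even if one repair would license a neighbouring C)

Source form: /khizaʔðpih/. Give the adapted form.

kihizaʔiðipihi

Syllabifying with onset maximization leaves /k/, /ʔ/, /ð/, /h/ stranded (no codas are permitted; onsets are limited to one consonant).
Epenthesis after each stranded consonant: /k/ → /ki/, /ʔ/ → /ʔi/, /ð/ → /ði/, /h/ → /hi/.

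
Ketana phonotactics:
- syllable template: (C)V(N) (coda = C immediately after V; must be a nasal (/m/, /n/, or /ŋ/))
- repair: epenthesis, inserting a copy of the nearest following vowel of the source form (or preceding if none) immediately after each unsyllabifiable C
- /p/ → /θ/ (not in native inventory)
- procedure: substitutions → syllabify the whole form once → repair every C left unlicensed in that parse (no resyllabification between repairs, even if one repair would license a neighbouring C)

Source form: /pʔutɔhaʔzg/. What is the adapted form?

Substitution: /p/ → /θ/, giving /θʔutɔhaʔzg/.
The consonants /θ/, /ʔ/, /z/, /g/ cannot be parsed into a legal (C)V(N) syllable (only a nasal (/m/, /n/, or /ŋ/) is licensed in coda position; onsets are limited to one consonant).
Each unlicensed consonant becomes the onset of a new syllable: /θ/ → /θu/, /ʔ/ → /ʔa/, /z/ → /za/, /g/ → /ga/.

θuʔutɔhaʔazaga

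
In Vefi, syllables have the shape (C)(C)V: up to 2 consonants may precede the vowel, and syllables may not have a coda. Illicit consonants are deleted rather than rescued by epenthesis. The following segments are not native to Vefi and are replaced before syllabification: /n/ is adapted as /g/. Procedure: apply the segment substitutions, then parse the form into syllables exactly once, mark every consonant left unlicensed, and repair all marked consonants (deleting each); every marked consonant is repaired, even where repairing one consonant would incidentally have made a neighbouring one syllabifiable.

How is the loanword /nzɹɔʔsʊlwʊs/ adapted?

Substitution: /n/ → /g/, giving /gzɹɔʔsʊlwʊs/.
Under (C)(C)V, the unsyllabifiable consonants are /g/, /s/ (no codas are permitted; onsets may contain at most 2 consonants).
Deletion applies to /g/, /s/.

zɹɔʔsʊlwʊ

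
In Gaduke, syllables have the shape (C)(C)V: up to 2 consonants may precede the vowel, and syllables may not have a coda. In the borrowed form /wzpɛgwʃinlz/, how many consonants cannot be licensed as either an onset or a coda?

5

Syllabifying with onset maximization leaves /w/, /g/, /n/, /l/, /z/ stranded (no codas are permitted; onsets may contain at most 2 consonants).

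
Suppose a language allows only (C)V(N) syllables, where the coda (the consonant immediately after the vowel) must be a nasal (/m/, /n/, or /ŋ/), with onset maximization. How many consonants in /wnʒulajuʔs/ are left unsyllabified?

4

The consonants /w/, /n/, /ʔ/, /s/ cannot be parsed into a legal (C)V(N) syllable (only a nasal (/m/, /n/, or /ŋ/) is licensed in coda position; onsets are limited to one consonant).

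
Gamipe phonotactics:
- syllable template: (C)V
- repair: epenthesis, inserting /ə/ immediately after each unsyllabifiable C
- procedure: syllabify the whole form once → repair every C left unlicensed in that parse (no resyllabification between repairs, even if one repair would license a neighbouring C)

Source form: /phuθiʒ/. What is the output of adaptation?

Under (C)V, the unsyllabifiable consonants are /p/, /ʒ/ (no codas are permitted; onsets are limited to one consonant).
Inserting the epenthetic vowel yields /p/ → /pə/, /ʒ/ → /ʒə/.

pəhuθiʒə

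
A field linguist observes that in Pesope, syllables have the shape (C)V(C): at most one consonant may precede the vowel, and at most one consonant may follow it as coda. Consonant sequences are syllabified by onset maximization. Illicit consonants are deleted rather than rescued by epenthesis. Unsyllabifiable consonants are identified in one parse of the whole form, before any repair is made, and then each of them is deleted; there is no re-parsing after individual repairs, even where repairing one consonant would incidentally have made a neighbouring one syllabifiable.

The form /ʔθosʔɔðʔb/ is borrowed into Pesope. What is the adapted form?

θosʔɔð

Under (C)V(C), the unsyllabifiable consonants are /ʔ/, /ʔ/, /b/ (at most one coda consonant is licensed; onsets are limited to one consonant).
Deletion applies to /ʔ/, /ʔ/, /b/.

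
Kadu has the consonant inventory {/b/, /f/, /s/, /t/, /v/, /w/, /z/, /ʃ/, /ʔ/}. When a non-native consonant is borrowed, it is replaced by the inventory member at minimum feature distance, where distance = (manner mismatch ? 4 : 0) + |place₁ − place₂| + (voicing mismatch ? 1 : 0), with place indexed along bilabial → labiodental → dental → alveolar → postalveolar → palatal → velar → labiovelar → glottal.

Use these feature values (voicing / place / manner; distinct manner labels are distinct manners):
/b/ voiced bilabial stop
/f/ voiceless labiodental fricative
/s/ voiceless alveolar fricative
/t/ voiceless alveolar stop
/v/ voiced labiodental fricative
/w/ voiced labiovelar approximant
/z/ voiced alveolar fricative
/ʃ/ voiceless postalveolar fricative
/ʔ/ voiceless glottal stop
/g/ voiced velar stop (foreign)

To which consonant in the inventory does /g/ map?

/ʔ/ is closest: same manner (stop), place distance 2 (velar→glottal), voicing differs (+1); total 3. Next closest is /t/ at distance 4.

ʔ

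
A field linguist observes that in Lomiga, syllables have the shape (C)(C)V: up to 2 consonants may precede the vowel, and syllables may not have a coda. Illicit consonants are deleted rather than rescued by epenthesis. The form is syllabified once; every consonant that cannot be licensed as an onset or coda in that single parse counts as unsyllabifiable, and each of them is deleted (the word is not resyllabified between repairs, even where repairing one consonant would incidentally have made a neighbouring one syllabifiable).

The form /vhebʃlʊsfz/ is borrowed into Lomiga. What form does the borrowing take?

Under (C)(C)V, the unsyllabifiable consonants are /b/, /s/, /f/, /z/ (no codas are permitted; onsets may contain at most 2 consonants).
Each unlicensed consonant is deleted: /b/, /s/, /f/, /z/.

vheʃlʊ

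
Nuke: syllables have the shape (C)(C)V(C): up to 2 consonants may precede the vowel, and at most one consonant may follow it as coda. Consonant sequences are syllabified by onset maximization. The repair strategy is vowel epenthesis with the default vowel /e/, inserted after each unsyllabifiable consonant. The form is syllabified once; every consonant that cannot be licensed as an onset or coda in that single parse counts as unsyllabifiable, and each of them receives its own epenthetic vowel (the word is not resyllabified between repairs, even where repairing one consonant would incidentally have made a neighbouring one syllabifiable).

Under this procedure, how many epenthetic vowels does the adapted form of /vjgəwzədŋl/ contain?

The unsyllabifiable consonants are /v/, /ŋ/, /l/; each receives one epenthetic vowel.

3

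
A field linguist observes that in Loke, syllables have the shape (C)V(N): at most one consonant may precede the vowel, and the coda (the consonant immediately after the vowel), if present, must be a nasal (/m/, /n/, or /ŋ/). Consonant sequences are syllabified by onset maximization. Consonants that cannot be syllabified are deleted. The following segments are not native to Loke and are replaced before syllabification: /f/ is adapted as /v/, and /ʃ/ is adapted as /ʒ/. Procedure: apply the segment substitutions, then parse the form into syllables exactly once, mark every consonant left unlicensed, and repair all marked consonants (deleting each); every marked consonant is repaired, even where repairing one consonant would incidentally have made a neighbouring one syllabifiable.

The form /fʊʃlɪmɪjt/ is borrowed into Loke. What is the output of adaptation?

Substitution: /f/ → /v/, /ʃ/ → /ʒ/, giving /vʊʒlɪmɪjt/.
The consonants /ʒ/, /j/, /t/ cannot be parsed into a legal (C)V(N) syllable (only a nasal (/m/, /n/, or /ŋ/) is licensed in coda position; onsets are limited to one consonant).
Each unlicensed consonant is deleted: /ʒ/, /j/, /t/.

vʊlɪmɪ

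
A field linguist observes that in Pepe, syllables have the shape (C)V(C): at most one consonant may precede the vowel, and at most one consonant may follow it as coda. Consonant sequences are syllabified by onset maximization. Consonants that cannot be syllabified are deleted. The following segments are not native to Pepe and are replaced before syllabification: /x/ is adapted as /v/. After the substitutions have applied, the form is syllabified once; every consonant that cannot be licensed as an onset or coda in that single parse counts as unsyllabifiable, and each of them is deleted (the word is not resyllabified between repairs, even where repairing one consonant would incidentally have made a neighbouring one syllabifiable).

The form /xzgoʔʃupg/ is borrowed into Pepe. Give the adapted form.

goʔʃup

Substitution: /x/ → /v/, giving /vzgoʔʃupg/.
The consonants /v/, /z/, /g/ cannot be parsed into a legal (C)V(C) syllable (at most one coda consonant is licensed; onsets are limited to one consonant).
Deleting the stranded consonants removes /v/, /z/, /g/.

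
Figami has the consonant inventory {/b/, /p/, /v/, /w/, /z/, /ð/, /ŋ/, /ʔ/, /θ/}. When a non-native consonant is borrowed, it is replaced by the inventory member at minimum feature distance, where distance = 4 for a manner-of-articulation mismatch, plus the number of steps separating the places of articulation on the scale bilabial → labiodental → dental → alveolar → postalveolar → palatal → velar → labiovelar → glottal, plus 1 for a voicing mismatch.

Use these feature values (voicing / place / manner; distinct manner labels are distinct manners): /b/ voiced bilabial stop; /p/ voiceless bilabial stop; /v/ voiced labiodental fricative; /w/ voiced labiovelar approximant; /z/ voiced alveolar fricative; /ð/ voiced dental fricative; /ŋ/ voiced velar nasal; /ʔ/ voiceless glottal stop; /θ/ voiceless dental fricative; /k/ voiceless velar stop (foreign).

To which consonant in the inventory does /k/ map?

/ʔ/ is closest: same manner (stop), place distance 2 (velar→glottal), same voicing; total 2. Next closest is /ŋ/ at distance 5.

ʔ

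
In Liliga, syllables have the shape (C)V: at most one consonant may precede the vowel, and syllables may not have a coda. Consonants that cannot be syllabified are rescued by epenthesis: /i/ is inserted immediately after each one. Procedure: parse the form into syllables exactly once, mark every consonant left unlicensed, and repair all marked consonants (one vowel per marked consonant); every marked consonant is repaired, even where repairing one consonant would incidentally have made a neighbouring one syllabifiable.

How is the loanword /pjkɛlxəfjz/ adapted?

pijikɛlixəfijizi

The consonants /p/, /j/, /l/, /f/, /j/, /z/ cannot be parsed into a legal (C)V syllable (no codas are permitted; onsets are limited to one consonant).
Inserting the epenthetic vowel yields /p/ → /pi/, /j/ → /ji/, /l/ → /li/, /f/ → /fi/, /j/ → /ji/, /z/ → /zi/.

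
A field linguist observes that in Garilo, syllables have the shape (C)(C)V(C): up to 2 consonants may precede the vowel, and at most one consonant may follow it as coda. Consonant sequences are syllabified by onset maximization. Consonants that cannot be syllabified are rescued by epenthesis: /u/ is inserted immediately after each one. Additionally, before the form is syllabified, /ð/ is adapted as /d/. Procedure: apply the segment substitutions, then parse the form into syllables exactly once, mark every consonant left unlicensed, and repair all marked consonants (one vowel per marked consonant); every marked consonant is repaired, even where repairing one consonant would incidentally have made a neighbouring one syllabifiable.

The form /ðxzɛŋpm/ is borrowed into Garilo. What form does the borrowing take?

Substitution: /ð/ → /d/, giving /dxzɛŋpm/.
The consonants /d/, /p/, /m/ cannot be parsed into a legal (C)(C)V(C) syllable (at most one coda consonant is licensed; onsets may contain at most 2 consonants).
Epenthesis after each stranded consonant: /d/ → /du/, /p/ → /pu/, /m/ → /mu/.

duxzɛŋpumu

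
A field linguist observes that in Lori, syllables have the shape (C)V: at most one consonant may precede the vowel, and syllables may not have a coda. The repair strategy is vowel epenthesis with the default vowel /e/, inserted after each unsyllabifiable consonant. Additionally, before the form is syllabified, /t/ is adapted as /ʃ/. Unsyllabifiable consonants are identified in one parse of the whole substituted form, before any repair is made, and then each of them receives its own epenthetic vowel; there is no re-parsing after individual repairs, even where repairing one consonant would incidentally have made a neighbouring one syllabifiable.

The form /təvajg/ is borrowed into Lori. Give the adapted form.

Substitution: /t/ → /ʃ/, giving /ʃəvajg/.
Syllabifying with onset maximization leaves /j/, /g/ stranded (no codas are permitted; onsets are limited to one consonant).
Inserting the epenthetic vowel yields /j/ → /je/, /g/ → /ge/.

ʃəvajege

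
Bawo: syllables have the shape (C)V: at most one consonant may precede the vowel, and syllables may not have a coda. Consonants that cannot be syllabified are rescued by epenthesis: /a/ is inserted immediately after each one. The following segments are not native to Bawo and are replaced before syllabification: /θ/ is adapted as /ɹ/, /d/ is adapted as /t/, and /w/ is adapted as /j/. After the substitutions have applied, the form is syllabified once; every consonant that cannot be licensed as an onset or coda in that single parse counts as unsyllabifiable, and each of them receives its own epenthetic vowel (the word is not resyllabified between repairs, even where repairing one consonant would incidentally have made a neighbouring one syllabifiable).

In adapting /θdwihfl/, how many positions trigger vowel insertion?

After substitution the input is /ɹtjihfl/.
The unsyllabifiable consonants are /ɹ/, /t/, /h/, /f/, /l/; each receives one epenthetic vowel.

5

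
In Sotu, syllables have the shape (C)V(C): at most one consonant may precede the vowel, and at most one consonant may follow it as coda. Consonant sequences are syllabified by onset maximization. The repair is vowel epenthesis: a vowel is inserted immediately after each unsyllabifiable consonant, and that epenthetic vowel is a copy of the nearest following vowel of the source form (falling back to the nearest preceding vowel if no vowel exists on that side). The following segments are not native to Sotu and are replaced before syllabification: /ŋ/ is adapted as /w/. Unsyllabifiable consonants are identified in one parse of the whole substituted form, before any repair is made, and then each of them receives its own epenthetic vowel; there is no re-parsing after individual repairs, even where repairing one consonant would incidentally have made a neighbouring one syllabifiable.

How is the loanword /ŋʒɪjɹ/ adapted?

wɪʒɪjɹɪ

Substitution: /ŋ/ → /w/, giving /wʒɪjɹ/.
The consonants /w/, /ɹ/ cannot be parsed into a legal (C)V(C) syllable (at most one coda consonant is licensed; onsets are limited to one consonant).
Epenthesis after each stranded consonant: /w/ → /wɪ/, /ɹ/ → /ɹɪ/.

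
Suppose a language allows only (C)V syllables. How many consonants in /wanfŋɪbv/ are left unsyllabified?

4

Under (C)V, the unsyllabifiable consonants are /n/, /f/, /b/, /v/ (no codas are permitted; onsets are limited to one consonant).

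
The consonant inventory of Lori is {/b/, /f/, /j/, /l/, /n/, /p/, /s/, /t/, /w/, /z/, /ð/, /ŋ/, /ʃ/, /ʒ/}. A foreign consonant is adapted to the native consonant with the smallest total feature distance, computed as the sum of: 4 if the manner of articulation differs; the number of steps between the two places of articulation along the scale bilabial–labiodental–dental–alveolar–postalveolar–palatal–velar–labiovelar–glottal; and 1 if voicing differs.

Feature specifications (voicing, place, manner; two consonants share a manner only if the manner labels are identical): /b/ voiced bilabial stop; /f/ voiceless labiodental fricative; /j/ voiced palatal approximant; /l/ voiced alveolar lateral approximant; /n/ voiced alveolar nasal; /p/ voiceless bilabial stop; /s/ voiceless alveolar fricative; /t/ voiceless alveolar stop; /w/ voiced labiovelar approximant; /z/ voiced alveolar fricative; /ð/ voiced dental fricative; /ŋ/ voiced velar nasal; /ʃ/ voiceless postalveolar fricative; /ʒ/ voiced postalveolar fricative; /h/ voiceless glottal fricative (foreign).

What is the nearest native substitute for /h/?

ʃ

/ʃ/ is closest: same manner (fricative), place distance 4 (glottal→postalveolar), same voicing; total 4. Next closest is /s/ at distance 5.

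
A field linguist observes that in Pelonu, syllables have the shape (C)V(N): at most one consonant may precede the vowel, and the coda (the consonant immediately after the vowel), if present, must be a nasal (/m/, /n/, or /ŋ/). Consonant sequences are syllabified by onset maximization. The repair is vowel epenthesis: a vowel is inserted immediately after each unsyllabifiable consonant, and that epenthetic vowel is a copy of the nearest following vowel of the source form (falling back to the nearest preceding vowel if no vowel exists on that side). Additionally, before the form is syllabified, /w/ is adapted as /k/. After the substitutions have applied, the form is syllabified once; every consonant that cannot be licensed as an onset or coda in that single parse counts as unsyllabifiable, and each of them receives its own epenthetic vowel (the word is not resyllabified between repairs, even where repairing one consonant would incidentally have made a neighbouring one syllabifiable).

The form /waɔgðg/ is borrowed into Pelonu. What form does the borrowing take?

kaɔgɔðɔgɔ

Substitution: /w/ → /k/, giving /kaɔgðg/.
Under (C)V(N), the unsyllabifiable consonants are /g/, /ð/, /g/ (only a nasal (/m/, /n/, or /ŋ/) is licensed in coda position; onsets are limited to one consonant).
Epenthesis after each stranded consonant: /g/ → /gɔ/, /ð/ → /ðɔ/, /g/ → /gɔ/.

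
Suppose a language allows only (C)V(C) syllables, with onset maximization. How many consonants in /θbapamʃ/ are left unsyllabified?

Syllabifying with onset maximization leaves /θ/, /ʃ/ stranded (at most one coda consonant is licensed; onsets are limited to one consonant).

2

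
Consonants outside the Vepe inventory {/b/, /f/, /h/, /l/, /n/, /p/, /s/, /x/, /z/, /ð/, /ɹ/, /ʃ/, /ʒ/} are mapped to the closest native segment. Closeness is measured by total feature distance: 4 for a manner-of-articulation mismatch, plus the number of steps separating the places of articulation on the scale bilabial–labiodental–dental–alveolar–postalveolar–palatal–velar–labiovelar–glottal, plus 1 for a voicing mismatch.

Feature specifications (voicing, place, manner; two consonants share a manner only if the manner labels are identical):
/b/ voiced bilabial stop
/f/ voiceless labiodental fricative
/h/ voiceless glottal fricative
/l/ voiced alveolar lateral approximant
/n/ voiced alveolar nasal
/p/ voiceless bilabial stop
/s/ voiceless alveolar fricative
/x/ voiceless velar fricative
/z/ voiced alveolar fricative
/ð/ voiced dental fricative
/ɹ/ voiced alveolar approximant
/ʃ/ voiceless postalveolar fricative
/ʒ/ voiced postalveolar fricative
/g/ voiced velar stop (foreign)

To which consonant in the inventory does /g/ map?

x

/x/ is closest: manner differs (stop→fricative, +4), place distance 0 (velar→velar), voicing differs (+1); total 5. Next closest is /b/ at distance 6.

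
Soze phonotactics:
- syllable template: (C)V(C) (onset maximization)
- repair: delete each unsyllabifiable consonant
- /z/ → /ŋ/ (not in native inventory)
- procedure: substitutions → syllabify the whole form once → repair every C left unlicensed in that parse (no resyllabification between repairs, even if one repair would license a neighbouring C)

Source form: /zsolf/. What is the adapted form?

Substitution: /z/ → /ŋ/, giving /ŋsolf/.
Under (C)V(C), the unsyllabifiable consonants are /ŋ/, /f/ (at most one coda consonant is licensed; onsets are limited to one consonant).
Deletion applies to /ŋ/, /f/.

sol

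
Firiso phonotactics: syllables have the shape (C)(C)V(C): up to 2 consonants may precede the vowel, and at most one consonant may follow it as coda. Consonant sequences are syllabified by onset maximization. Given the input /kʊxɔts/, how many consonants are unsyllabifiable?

1

Syllabifying with onset maximization leaves /s/ stranded (at most one coda consonant is licensed; onsets may contain at most 2 consonants).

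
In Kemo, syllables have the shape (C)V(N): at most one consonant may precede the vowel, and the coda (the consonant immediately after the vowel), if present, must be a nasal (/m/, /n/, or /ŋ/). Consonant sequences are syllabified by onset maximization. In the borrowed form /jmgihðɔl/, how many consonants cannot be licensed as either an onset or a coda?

4

The consonants /j/, /m/, /h/, /l/ cannot be parsed into a legal (C)V(N) syllable (only a nasal (/m/, /n/, or /ŋ/) is licensed in coda position; onsets are limited to one consonant).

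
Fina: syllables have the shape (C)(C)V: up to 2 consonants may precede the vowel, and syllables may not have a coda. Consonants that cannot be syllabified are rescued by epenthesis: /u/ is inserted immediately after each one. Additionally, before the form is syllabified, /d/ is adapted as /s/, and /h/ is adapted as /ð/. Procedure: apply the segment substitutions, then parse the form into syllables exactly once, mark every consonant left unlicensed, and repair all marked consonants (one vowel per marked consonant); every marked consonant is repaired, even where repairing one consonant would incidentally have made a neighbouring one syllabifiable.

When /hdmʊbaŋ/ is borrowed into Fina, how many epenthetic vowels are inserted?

2

After substitution the input is /ðsmʊbaŋ/.
The unsyllabifiable consonants are /ð/, /ŋ/; each receives one epenthetic vowel.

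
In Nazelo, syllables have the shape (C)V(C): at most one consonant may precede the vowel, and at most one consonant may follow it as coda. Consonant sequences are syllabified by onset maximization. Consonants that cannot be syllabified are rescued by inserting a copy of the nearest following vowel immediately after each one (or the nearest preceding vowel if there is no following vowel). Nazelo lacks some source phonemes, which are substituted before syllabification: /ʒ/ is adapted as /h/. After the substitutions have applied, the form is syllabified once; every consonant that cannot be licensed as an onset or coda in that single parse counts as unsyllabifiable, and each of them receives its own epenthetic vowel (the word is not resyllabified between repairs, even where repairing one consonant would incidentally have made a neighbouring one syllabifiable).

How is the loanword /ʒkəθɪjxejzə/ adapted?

Substitution: /ʒ/ → /h/, giving /hkəθɪjxejzə/.
Under (C)V(C), the unsyllabifiable consonants are /h/ (at most one coda consonant is licensed; onsets are limited to one consonant).
Each unlicensed consonant becomes the onset of a new syllable: /h/ → /hə/.

həkəθɪjxejzə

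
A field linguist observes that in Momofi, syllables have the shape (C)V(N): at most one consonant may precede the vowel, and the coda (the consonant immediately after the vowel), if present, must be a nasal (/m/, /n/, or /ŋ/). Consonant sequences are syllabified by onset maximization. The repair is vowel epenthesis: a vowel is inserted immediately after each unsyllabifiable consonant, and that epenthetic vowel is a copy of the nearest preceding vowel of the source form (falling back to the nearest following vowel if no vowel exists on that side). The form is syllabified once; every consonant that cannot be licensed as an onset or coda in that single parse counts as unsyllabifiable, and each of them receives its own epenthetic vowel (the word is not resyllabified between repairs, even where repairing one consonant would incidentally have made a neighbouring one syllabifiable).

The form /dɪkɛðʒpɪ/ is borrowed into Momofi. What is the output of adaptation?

The consonants /ð/, /ʒ/ cannot be parsed into a legal (C)V(N) syllable (only a nasal (/m/, /n/, or /ŋ/) is licensed in coda position; onsets are limited to one consonant).
Inserting the epenthetic vowel yields /ð/ → /ðɛ/, /ʒ/ → /ʒɛ/.

dɪkɛðɛʒɛpɪ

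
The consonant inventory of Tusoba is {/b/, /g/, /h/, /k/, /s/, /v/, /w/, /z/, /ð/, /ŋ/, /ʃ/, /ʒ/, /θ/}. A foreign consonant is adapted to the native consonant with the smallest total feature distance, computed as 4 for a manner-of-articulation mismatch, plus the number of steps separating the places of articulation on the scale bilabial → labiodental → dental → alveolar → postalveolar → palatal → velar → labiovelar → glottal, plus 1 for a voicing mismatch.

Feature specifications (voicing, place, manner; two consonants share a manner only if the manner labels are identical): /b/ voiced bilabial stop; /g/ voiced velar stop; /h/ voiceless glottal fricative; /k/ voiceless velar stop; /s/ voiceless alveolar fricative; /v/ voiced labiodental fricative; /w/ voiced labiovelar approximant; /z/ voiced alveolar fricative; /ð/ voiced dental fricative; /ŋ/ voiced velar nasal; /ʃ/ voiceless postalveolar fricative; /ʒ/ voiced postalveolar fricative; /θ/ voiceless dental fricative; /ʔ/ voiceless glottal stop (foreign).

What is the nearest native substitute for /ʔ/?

/k/ is closest: same manner (stop), place distance 2 (glottal→velar), same voicing; total 2. Next closest is /g/ at distance 3.

k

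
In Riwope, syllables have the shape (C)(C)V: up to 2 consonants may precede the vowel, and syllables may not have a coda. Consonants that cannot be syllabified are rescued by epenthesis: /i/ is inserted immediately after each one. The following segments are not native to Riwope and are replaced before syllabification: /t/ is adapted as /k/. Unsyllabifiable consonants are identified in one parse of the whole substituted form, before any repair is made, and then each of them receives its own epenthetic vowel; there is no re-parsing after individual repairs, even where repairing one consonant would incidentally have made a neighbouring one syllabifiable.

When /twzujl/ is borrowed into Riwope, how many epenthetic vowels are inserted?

3

After substitution the input is /kwzujl/.
The unsyllabifiable consonants are /k/, /j/, /l/; each receives one epenthetic vowel.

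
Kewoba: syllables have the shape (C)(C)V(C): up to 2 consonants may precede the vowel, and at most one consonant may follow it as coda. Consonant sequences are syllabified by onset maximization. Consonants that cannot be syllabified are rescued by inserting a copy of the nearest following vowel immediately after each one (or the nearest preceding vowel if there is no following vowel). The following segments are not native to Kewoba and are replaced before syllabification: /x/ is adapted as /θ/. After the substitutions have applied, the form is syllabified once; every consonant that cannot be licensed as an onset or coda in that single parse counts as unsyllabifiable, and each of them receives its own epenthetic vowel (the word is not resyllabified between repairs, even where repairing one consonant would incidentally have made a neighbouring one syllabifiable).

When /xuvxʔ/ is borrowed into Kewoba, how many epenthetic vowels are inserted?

After substitution the input is /θuvθʔ/.
The unsyllabifiable consonants are /θ/, /ʔ/; each receives one epenthetic vowel.

2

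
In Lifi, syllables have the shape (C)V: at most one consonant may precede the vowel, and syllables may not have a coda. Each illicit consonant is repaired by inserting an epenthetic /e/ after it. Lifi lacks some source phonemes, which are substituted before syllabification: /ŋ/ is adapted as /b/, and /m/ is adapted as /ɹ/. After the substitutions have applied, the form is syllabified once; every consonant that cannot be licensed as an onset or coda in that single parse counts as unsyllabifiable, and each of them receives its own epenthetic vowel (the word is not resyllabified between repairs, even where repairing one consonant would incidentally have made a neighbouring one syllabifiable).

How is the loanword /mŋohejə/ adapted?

Substitution: /m/ → /ɹ/, /ŋ/ → /b/, giving /ɹbohejə/.
The consonants /ɹ/ cannot be parsed into a legal (C)V syllable (no codas are permitted; onsets are limited to one consonant).
Each unlicensed consonant becomes the onset of a new syllable: /ɹ/ → /ɹe/.

ɹebohejə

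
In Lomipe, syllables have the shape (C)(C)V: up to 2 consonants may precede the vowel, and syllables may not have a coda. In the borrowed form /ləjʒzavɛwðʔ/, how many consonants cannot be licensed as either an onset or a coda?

Under (C)(C)V, the unsyllabifiable consonants are /j/, /w/, /ð/, /ʔ/ (no codas are permitted; onsets may contain at most 2 consonants).

4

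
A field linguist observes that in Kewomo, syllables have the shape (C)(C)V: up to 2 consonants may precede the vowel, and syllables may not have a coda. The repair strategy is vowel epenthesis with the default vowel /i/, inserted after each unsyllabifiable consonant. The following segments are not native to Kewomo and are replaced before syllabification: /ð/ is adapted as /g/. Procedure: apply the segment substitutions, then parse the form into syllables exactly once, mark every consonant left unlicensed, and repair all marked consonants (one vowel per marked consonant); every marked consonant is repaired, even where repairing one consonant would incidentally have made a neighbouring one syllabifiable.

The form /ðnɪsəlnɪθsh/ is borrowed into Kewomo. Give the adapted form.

gnɪsəlnɪθisihi

Substitution: /ð/ → /g/, giving /gnɪsəlnɪθsh/.
Under (C)(C)V, the unsyllabifiable consonants are /θ/, /s/, /h/ (no codas are permitted; onsets may contain at most 2 consonants).
Inserting the epenthetic vowel yields /θ/ → /θi/, /s/ → /si/, /h/ → /hi/.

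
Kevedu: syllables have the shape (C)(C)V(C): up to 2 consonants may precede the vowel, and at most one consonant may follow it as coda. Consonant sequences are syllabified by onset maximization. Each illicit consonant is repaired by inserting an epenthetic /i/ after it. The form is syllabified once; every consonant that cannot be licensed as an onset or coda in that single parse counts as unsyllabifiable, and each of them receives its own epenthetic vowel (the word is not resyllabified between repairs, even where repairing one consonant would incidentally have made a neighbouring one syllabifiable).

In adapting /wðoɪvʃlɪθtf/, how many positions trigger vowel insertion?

The unsyllabifiable consonants are /t/, /f/; each receives one epenthetic vowel.

2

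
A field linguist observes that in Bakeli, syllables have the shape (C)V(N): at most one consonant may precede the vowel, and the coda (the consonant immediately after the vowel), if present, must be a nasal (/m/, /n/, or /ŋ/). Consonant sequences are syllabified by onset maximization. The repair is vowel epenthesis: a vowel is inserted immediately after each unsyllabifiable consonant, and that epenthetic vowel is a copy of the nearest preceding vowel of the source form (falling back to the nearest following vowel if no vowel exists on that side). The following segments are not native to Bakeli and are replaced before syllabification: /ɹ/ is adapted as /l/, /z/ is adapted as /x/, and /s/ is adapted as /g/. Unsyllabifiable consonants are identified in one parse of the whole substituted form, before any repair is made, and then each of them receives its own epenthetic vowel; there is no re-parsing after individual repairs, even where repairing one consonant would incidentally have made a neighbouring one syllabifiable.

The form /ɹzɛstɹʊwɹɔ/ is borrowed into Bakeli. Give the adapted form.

Substitution: /ɹ/ → /l/, /z/ → /x/, /s/ → /g/, giving /lxɛgtlʊwlɔ/.
The consonants /l/, /g/, /t/, /w/ cannot be parsed into a legal (C)V(N) syllable (only a nasal (/m/, /n/, or /ŋ/) is licensed in coda position; onsets are limited to one consonant).
Inserting the epenthetic vowel yields /l/ → /lɛ/, /g/ → /gɛ/, /t/ → /tɛ/, /w/ → /wʊ/.

lɛxɛgɛtɛlʊwʊlɔ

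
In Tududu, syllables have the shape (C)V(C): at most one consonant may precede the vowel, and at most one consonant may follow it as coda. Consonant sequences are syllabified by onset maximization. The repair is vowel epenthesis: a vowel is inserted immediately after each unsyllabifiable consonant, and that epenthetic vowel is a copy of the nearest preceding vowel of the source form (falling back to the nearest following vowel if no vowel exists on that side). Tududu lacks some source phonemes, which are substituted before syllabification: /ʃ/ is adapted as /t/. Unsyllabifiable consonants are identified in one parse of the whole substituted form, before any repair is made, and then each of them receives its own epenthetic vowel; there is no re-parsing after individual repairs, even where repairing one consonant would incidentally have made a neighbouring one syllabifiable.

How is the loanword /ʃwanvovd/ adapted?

Substitution: /ʃ/ → /t/, giving /twanvovd/.
Under (C)V(C), the unsyllabifiable consonants are /t/, /d/ (at most one coda consonant is licensed; onsets are limited to one consonant).
Each unlicensed consonant becomes the onset of a new syllable: /t/ → /ta/, /d/ → /do/.

tawanvovdo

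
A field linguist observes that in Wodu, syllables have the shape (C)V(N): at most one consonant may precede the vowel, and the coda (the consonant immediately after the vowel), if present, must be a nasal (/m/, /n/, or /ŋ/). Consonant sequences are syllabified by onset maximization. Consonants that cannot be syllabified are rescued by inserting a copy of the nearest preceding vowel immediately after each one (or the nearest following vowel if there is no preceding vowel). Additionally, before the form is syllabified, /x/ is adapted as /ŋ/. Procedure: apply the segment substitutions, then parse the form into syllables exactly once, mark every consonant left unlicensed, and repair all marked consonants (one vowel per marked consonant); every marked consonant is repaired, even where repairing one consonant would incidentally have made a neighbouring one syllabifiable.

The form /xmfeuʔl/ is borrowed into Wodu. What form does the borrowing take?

Substitution: /x/ → /ŋ/, giving /ŋmfeuʔl/.
Under (C)V(N), the unsyllabifiable consonants are /ŋ/, /m/, /ʔ/, /l/ (only a nasal (/m/, /n/, or /ŋ/) is licensed in coda position; onsets are limited to one consonant).
Each unlicensed consonant becomes the onset of a new syllable: /ŋ/ → /ŋe/, /m/ → /me/, /ʔ/ → /ʔu/, /l/ → /lu/.

ŋemefeuʔulu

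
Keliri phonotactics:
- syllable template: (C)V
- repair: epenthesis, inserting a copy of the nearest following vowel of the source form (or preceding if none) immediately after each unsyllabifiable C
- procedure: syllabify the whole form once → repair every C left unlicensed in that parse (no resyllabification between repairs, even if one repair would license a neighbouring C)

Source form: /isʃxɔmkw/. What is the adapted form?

isɔʃɔxɔmɔkɔwɔ

Syllabifying with onset maximization leaves /s/, /ʃ/, /m/, /k/, /w/ stranded (no codas are permitted; onsets are limited to one consonant).
Inserting the epenthetic vowel yields /s/ → /sɔ/, /ʃ/ → /ʃɔ/, /m/ → /mɔ/, /k/ → /kɔ/, /w/ → /wɔ/.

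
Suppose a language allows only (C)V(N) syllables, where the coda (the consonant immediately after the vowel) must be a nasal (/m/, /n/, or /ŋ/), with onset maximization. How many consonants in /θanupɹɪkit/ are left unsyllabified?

Under (C)V(N), the unsyllabifiable consonants are /p/, /t/ (only a nasal (/m/, /n/, or /ŋ/) is licensed in coda position; onsets are limited to one consonant).

2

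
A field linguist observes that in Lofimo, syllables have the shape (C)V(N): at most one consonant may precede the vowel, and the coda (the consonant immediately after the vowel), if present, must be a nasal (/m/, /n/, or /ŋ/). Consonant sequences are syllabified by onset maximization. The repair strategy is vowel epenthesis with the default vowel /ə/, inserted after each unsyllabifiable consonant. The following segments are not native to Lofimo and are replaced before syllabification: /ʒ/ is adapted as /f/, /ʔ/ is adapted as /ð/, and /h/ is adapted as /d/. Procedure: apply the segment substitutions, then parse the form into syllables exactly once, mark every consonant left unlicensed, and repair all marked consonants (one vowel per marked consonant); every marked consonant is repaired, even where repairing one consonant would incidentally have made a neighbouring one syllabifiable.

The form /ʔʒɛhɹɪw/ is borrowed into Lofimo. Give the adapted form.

Substitution: /ʔ/ → /ð/, /ʒ/ → /f/, /h/ → /d/, giving /ðfɛdɹɪw/.
Syllabifying with onset maximization leaves /ð/, /d/, /w/ stranded (only a nasal (/m/, /n/, or /ŋ/) is licensed in coda position; onsets are limited to one consonant).
Each unlicensed consonant becomes the onset of a new syllable: /ð/ → /ðə/, /d/ → /də/, /w/ → /wə/.

ðəfɛdəɹɪwə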